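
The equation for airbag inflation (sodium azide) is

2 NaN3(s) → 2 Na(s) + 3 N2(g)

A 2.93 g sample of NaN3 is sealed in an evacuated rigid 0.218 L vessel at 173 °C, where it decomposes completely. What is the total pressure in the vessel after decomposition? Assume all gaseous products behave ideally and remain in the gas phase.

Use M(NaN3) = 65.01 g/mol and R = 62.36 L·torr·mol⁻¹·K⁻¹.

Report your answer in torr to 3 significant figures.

8630 torr

n(NaN3) = 2.93 / 65.01 = 0.04507 mol
n(gas produced) = (3/2) × 0.04507 = 0.06760 mol
P = nRT/V = 0.06760 × 62.36 × 446.15 / 0.218 = 8627 torr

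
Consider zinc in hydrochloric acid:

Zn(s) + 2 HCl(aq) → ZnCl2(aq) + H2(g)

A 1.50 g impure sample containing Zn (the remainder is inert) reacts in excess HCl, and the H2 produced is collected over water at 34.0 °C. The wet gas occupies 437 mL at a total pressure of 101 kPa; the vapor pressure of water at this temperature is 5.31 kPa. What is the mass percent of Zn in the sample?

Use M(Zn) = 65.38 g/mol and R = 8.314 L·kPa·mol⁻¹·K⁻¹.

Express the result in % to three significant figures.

P(H2) = 101 − 5.31 = 95.69 kPa
n(H2) = PV/RT = (95.69 × 0.4370) / (8.314 × 307.15) = 0.01638 mol
n(Zn) = (1/1) × 0.01638 = 0.01638 mol
m(Zn) = 0.01638 × 65.38 = 1.071 g
%Zn = 1.071 / 1.50 × 100 = 71.40%

71.4 %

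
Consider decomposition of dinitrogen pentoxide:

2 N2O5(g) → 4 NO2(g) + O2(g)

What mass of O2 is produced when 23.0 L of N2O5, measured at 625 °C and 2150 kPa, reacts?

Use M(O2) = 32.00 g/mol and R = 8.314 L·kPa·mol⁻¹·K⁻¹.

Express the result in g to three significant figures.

106 g

n(N2O5) = PV/RT = (2150 × 23.0) / (8.314 × 898.15) = 6.622 mol
n(O2) = (1/2) × 6.622 = 3.311 mol
m(O2) = 3.311 × 32.00 = 106.0 g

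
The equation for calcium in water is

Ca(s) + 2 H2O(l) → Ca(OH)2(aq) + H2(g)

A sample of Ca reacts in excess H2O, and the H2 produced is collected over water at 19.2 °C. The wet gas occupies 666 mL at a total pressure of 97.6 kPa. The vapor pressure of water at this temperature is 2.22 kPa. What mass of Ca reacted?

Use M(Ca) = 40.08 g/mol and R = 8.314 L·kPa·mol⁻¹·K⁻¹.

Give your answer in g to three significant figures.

P(H2) = 97.6 − 2.22 = 95.38 kPa
n(H2) = PV/RT = (95.38 × 0.6660) / (8.314 × 292.35) = 0.02613 mol
n(Ca) = (1/1) × 0.02613 = 0.02613 mol
m(Ca) = 0.02613 × 40.08 = 1.047 g

1.05 g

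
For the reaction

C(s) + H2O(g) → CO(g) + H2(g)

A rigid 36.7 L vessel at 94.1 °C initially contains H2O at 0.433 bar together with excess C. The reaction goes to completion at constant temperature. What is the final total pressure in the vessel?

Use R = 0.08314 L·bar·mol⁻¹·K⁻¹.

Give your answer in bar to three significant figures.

Since T and V are fixed, P_final/P_initial = n_final/n_initial = 2/1.
P_final = (2/1) × 0.433 = 0.8660 bar

0.866 bar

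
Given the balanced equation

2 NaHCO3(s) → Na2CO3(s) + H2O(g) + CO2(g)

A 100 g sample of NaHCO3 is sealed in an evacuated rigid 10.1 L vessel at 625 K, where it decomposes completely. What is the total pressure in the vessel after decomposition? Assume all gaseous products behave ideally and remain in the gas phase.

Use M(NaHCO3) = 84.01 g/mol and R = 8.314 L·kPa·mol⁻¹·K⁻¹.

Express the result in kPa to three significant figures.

n(NaHCO3) = 100 / 84.01 = 1.190 mol
n(gas produced) = (2/2) × 1.190 = 1.190 mol
P = nRT/V = 1.190 × 8.314 × 625 / 10.1 = 612.2 kPa

612 kPa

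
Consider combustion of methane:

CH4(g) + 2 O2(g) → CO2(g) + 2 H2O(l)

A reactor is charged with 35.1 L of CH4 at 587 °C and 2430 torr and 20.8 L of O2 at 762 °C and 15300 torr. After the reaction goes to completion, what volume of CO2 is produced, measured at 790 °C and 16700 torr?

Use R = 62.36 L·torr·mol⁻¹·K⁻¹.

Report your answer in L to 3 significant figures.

6.31 L

n(CH4) = PV/RT = (2430 × 35.1) / (62.36 × 860.15) = 1.590 mol
n(O2) = PV/RT = (15300 × 20.8) / (62.36 × 1035.15) = 4.930 mol
For 1.590 mol CH4, stoichiometry requires (2/1) × 1.590 = 3.180 mol O2; 4.930 mol is available, so CH4 is limiting.
n(CO2) = (1/1) × 1.590 = 1.590 mol
V(CO2) = nRT/P = 1.590 × 62.36 × 1063.15 / 16700 = 6.312 L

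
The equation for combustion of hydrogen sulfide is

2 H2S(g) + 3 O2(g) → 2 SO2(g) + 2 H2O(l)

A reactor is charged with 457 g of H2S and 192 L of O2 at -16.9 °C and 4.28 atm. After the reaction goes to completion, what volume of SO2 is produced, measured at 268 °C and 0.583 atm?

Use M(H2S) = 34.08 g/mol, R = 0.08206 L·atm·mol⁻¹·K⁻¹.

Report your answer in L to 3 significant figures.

1020 L

n(H2S) = 457 / 34.08 = 13.41 mol
n(O2) = PV/RT = (4.28 × 192) / (0.08206 × 256.25) = 39.08 mol
For 13.41 mol H2S, stoichiometry requires (3/2) × 13.41 = 20.12 mol O2; 39.08 mol is available, so H2S is limiting.
n(SO2) = (2/2) × 13.41 = 13.41 mol
V(SO2) = nRT/P = 13.41 × 0.08206 × 541.15 / 0.583 = 1021 L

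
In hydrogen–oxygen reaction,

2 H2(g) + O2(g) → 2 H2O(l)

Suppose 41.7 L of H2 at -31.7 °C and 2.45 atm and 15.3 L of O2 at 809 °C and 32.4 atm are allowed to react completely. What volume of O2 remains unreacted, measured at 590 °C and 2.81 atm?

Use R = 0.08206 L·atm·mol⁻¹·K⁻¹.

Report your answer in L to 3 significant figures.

n(H2) = PV/RT = (2.45 × 41.7) / (0.08206 × 241.45) = 5.156 mol
n(O2) = PV/RT = (32.4 × 15.3) / (0.08206 × 1082.15) = 5.582 mol
For 5.156 mol H2, stoichiometry requires (1/2) × 5.156 = 2.578 mol O2; 5.582 mol is available, so H2 is limiting.
n(O2) consumed = (1/2) × 5.156 = 2.578 mol; remaining = 5.582 − 2.578 = 3.004 mol
V(O2) = nRT/P = 3.004 × 0.08206 × 863.15 / 2.81 = 75.72 L

75.7 L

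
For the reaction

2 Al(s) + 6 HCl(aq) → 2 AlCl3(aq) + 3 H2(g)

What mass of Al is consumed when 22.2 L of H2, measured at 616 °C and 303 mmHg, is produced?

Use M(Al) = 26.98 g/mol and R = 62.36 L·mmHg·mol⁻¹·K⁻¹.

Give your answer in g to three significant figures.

n(H2) = PV/RT = (303 × 22.2) / (62.36 × 889.15) = 0.1213 mol
n(Al) = (2/3) × 0.1213 = 0.08087 mol
m(Al) = 0.08087 × 26.98 = 2.182 g

2.18 g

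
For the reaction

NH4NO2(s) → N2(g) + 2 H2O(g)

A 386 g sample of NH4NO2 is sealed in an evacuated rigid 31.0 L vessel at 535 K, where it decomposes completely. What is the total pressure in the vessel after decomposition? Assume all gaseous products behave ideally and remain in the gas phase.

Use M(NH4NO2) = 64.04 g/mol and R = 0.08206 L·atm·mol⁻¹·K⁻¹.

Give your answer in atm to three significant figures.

25.6 atm

n(NH4NO2) = 386 / 64.04 = 6.027 mol
n(gas produced) = (3/1) × 6.027 = 18.08 mol
P = nRT/V = 18.08 × 0.08206 × 535 / 31.0 = 25.60 atm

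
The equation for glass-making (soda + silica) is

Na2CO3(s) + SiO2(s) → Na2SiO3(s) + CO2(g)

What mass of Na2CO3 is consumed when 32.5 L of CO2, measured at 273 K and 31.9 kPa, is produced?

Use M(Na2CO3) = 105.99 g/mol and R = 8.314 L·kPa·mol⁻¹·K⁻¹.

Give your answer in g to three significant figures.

n(CO2) = PV/RT = (31.9 × 32.5) / (8.314 × 273) = 0.4568 mol
n(Na2CO3) = (1/1) × 0.4568 = 0.4568 mol
m(Na2CO3) = 0.4568 × 105.99 = 48.42 g

48.4 g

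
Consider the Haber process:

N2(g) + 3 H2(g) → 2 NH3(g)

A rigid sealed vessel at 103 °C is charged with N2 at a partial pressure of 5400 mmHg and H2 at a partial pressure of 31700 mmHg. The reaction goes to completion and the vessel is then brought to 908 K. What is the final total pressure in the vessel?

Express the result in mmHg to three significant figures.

63500 mmHg

Because the vessel is rigid and T is held at 103 °C, work the stoichiometry in partial pressures (P_i = n_iRT/V).
P(H2) required for 5400 mmHg of N2 = (3/1) × 5400 = 16200 mmHg; available 31700 mmHg, so N2 is limiting.
P(H2) remaining = 31700 − (3/1) × 5400 = 15500 mmHg
P(gaseous products) = (2)/1 × 5400 = 10800 mmHg
P_total at 103 °C = 15500 + 10800 = 26300 mmHg
Scaling to 908 K: P = 26300 × 908/376.15 = 63490 mmHg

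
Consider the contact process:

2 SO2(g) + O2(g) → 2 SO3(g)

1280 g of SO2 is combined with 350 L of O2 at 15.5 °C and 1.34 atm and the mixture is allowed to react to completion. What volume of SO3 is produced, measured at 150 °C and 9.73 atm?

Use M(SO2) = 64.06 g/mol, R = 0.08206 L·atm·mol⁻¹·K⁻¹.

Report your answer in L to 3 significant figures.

71.3 L

n(SO2) = 1280 / 64.06 = 19.98 mol
n(O2) = PV/RT = (1.34 × 350) / (0.08206 × 288.65) = 19.80 mol
For 19.98 mol SO2, stoichiometry requires (1/2) × 19.98 = 9.990 mol O2; 19.80 mol is available, so SO2 is limiting.
n(SO3) = (2/2) × 19.98 = 19.98 mol
V(SO3) = nRT/P = 19.98 × 0.08206 × 423.15 / 9.73 = 71.30 L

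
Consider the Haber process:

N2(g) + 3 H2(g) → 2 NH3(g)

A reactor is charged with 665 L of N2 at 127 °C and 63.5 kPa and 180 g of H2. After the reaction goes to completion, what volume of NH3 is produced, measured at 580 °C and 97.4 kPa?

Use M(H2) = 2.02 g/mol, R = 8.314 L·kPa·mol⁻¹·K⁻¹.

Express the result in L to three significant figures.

n(N2) = PV/RT = (63.5 × 665) / (8.314 × 400.15) = 12.69 mol
n(H2) = 180 / 2.02 = 89.11 mol
For 12.69 mol N2, stoichiometry requires (3/1) × 12.69 = 38.07 mol H2; 89.11 mol is available, so N2 is limiting.
n(NH3) = (2/1) × 12.69 = 25.38 mol
V(NH3) = nRT/P = 25.38 × 8.314 × 853.15 / 97.4 = 1848 L

1850 L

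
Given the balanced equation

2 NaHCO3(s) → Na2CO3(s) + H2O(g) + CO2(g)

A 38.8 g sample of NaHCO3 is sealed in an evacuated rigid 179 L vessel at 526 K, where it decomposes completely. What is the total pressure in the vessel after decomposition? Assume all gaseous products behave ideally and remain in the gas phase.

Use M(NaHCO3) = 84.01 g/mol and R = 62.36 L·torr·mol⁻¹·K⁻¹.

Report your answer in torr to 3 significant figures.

84.6 torr

n(NaHCO3) = 38.8 / 84.01 = 0.4618 mol
n(gas produced) = (2/2) × 0.4618 = 0.4618 mol
P = nRT/V = 0.4618 × 62.36 × 526 / 179 = 84.62 torr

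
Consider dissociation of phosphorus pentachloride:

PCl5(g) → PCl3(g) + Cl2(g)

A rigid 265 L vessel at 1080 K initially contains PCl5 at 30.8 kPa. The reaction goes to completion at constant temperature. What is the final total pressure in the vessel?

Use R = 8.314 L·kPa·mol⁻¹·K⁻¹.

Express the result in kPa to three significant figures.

Rigid vessel, constant T ⇒ P scales with total gas moles (1 → 2).
P_final = (2/1) × 30.8 = 61.60 kPa

61.6 kPa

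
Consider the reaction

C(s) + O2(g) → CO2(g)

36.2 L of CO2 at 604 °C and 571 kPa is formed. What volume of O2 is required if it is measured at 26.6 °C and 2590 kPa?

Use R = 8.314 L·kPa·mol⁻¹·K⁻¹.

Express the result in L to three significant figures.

2.73 L

n(CO2) = PV/RT = (571 × 36.2) / (8.314 × 877.15) = 2.834 mol
n(O2) = (1/1) × 2.834 = 2.834 mol
V = nRT/P = 2.834 × 8.314 × 299.75 / 2590 = 2.727 L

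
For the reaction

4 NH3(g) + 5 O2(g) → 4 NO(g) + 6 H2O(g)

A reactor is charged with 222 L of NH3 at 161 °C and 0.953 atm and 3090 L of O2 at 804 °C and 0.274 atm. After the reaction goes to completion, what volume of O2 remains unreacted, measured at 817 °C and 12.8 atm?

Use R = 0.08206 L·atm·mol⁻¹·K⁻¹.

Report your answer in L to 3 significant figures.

15.1 L

n(NH3) = PV/RT = (0.953 × 222) / (0.08206 × 434.15) = 5.938 mol
n(O2) = PV/RT = (0.274 × 3090) / (0.08206 × 1077.15) = 9.579 mol
For 5.938 mol NH3, stoichiometry requires (5/4) × 5.938 = 7.422 mol O2; 9.579 mol is available, so NH3 is limiting.
n(O2) consumed = (5/4) × 5.938 = 7.422 mol; remaining = 9.579 − 7.422 = 2.157 mol
V(O2) = nRT/P = 2.157 × 0.08206 × 1090.15 / 12.8 = 15.08 L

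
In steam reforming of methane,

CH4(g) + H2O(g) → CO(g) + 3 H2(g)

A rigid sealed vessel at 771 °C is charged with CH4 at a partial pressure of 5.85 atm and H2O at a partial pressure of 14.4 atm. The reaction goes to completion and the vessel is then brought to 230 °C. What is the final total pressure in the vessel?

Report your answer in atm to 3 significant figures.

15.4 atm

With V and T fixed, P_i ∝ n_i, so the mole ratios apply directly to partial pressures at 771 °C.
P(H2O) required for 5.85 atm of CH4 = (1/1) × 5.85 = 5.850 atm; available 14.4 atm, so CH4 is limiting.
P(H2O) remaining = 14.4 − (1/1) × 5.85 = 8.550 atm
P(gaseous products) = (1+3)/1 × 5.85 = 23.40 atm
P_total at 771 °C = 8.550 + 23.40 = 31.95 atm
Scaling to 230 °C: P = 31.95 × 503.15/1044.15 = 15.40 atm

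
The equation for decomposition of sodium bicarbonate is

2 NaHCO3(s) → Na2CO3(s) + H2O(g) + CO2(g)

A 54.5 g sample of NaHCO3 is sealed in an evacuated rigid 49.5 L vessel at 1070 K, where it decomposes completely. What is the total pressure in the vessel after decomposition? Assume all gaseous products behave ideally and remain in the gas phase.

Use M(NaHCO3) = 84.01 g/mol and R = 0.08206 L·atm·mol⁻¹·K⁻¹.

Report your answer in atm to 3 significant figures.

n(NaHCO3) = 54.5 / 84.01 = 0.6487 mol
n(gas produced) = (2/2) × 0.6487 = 0.6487 mol
P = nRT/V = 0.6487 × 0.08206 × 1070 / 49.5 = 1.151 atm

1.15 atm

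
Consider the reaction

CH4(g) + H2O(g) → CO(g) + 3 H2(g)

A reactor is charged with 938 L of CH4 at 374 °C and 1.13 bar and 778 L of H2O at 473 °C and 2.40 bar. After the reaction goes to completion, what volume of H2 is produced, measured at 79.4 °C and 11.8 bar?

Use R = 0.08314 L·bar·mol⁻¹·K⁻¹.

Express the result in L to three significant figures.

147 L

n(CH4) = PV/RT = (1.13 × 938) / (0.08314 × 647.15) = 19.70 mol
n(H2O) = PV/RT = (2.40 × 778) / (0.08314 × 746.15) = 30.10 mol
For 19.70 mol CH4, stoichiometry requires (1/1) × 19.70 = 19.70 mol H2O; 30.10 mol is available, so CH4 is limiting.
n(H2) = (3/1) × 19.70 = 59.10 mol
V(H2) = nRT/P = 59.10 × 0.08314 × 352.55 / 11.8 = 146.8 L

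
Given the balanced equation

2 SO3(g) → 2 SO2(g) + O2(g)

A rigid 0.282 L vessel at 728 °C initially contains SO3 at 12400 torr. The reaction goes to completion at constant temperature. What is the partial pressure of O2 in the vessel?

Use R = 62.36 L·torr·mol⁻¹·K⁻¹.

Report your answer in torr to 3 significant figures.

6200 torr

n(SO3)₀ = PV/RT = (12400 × 0.282) / (62.36 × 1001.15) = 0.05601 mol
n(O2) = (1/2) × 0.05601 = 0.02800 mol
P(O2) = nRT/V = 0.02800 × 62.36 × 1001.15 / 0.282 = 6199 torr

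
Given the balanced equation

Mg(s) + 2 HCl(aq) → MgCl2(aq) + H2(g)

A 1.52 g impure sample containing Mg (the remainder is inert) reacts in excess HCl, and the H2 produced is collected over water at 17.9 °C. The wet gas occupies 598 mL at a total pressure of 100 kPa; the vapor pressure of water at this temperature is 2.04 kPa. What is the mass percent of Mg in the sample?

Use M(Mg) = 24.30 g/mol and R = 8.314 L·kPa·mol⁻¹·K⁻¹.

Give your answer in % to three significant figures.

P(H2) = 100 − 2.04 = 97.96 kPa
n(H2) = PV/RT = (97.96 × 0.5980) / (8.314 × 291.05) = 0.02421 mol
n(Mg) = (1/1) × 0.02421 = 0.02421 mol
m(Mg) = 0.02421 × 24.30 = 0.5883 g
%Mg = 0.5883 / 1.52 × 100 = 38.70%

38.7 %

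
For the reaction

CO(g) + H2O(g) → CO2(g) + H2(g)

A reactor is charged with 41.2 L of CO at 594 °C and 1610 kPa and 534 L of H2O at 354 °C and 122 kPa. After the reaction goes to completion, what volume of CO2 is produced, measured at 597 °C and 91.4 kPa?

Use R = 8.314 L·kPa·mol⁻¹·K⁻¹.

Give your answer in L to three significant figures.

728 L

n(CO) = PV/RT = (1610 × 41.2) / (8.314 × 867.15) = 9.201 mol
n(H2O) = PV/RT = (122 × 534) / (8.314 × 627.15) = 12.49 mol
For 9.201 mol CO, stoichiometry requires (1/1) × 9.201 = 9.201 mol H2O; 12.49 mol is available, so CO is limiting.
n(CO2) = (1/1) × 9.201 = 9.201 mol
V(CO2) = nRT/P = 9.201 × 8.314 × 870.15 / 91.4 = 728.3 L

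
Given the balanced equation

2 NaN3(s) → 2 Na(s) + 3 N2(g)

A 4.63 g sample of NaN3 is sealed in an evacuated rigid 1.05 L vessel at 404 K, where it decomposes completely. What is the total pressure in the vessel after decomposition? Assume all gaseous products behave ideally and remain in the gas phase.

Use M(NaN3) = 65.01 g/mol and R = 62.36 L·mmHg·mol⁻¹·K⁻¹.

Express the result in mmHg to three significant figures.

n(NaN3) = 4.63 / 65.01 = 0.07122 mol
n(gas produced) = (3/2) × 0.07122 = 0.1068 mol
P = nRT/V = 0.1068 × 62.36 × 404 / 1.05 = 2563 mmHg

2560 mmHg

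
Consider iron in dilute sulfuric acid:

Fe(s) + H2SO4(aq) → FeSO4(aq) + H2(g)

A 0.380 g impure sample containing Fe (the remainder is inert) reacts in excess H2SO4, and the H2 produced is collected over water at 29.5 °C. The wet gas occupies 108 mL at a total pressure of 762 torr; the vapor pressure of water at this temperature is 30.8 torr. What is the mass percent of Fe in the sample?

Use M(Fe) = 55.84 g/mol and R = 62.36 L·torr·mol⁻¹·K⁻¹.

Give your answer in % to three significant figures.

P(H2) = 762 − 30.8 = 731.2 torr
n(H2) = PV/RT = (731.2 × 0.1080) / (62.36 × 302.65) = 0.004184 mol
n(Fe) = (1/1) × 0.004184 = 0.004184 mol
m(Fe) = 0.004184 × 55.84 = 0.2336 g
%Fe = 0.2336 / 0.380 × 100 = 61.47%

61.5 %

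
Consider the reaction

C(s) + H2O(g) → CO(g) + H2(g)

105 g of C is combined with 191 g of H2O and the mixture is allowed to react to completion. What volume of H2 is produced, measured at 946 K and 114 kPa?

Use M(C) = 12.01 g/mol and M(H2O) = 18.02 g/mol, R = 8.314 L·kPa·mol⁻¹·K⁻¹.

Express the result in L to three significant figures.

603 L

n(C) = 105 / 12.01 = 8.743 mol
n(H2O) = 191 / 18.02 = 10.60 mol
For 8.743 mol C, stoichiometry requires (1/1) × 8.743 = 8.743 mol H2O; 10.60 mol is available, so C is limiting.
n(H2) = (1/1) × 8.743 = 8.743 mol
V(H2) = nRT/P = 8.743 × 8.314 × 946 / 114 = 603.2 L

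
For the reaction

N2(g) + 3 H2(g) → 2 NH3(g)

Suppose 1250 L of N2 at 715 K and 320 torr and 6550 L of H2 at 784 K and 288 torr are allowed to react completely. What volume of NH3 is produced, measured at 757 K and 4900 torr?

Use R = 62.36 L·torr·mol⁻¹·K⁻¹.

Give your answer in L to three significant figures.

n(N2) = PV/RT = (320 × 1250) / (62.36 × 715) = 8.971 mol
n(H2) = PV/RT = (288 × 6550) / (62.36 × 784) = 38.58 mol
For 8.971 mol N2, stoichiometry requires (3/1) × 8.971 = 26.91 mol H2; 38.58 mol is available, so N2 is limiting.
n(NH3) = (2/1) × 8.971 = 17.94 mol
V(NH3) = nRT/P = 17.94 × 62.36 × 757 / 4900 = 172.8 L

173 L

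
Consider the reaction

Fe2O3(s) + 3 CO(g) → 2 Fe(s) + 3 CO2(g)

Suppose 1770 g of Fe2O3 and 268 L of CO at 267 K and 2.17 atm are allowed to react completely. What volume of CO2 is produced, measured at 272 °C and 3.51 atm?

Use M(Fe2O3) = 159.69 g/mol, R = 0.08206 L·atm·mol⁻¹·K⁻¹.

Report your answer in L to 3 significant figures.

338 L

n(Fe2O3) = 1770 / 159.69 = 11.08 mol
n(CO) = PV/RT = (2.17 × 268) / (0.08206 × 267) = 26.54 mol
For 11.08 mol Fe2O3, stoichiometry requires (3/1) × 11.08 = 33.24 mol CO; 26.54 mol is available, so CO is limiting.
n(CO2) = (3/3) × 26.54 = 26.54 mol
V(CO2) = nRT/P = 26.54 × 0.08206 × 545.15 / 3.51 = 338.3 L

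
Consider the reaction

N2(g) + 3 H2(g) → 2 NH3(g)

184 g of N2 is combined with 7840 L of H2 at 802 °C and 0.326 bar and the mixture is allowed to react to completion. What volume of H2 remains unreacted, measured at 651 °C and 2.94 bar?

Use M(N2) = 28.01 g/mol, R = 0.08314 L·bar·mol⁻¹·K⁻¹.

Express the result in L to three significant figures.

n(N2) = 184 / 28.01 = 6.569 mol
n(H2) = PV/RT = (0.326 × 7840) / (0.08314 × 1075.15) = 28.59 mol
For 6.569 mol N2, stoichiometry requires (3/1) × 6.569 = 19.71 mol H2; 28.59 mol is available, so N2 is limiting.
n(H2) consumed = (3/1) × 6.569 = 19.71 mol; remaining = 28.59 − 19.71 = 8.880 mol
V(H2) = nRT/P = 8.880 × 0.08314 × 924.15 / 2.94 = 232.1 L

232 L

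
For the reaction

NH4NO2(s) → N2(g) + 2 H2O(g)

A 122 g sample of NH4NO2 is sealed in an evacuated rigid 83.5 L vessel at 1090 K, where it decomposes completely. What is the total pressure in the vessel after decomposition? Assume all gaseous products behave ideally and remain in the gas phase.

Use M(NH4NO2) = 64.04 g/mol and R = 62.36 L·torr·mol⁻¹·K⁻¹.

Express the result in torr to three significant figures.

4650 torr

n(NH4NO2) = 122 / 64.04 = 1.905 mol
n(gas produced) = (3/1) × 1.905 = 5.715 mol
P = nRT/V = 5.715 × 62.36 × 1090 / 83.5 = 4652 torr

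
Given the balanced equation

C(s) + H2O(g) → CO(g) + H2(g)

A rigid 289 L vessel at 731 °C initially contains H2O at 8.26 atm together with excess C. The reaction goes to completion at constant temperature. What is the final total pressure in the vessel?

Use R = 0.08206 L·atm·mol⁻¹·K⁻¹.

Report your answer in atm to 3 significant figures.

Rigid vessel, constant T ⇒ P scales with total gas moles (1 → 2).
P_final = (2/1) × 8.26 = 16.52 atm

16.5 atm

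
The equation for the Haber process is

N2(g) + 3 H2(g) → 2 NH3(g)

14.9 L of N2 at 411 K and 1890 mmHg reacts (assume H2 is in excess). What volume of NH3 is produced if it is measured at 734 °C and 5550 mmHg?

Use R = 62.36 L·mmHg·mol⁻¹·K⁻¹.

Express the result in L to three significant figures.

24.9 L

n(N2) = PV/RT = (1890 × 14.9) / (62.36 × 411) = 1.099 mol
n(NH3) = (2/1) × 1.099 = 2.198 mol
V = nRT/P = 2.198 × 62.36 × 1007.15 / 5550 = 24.87 L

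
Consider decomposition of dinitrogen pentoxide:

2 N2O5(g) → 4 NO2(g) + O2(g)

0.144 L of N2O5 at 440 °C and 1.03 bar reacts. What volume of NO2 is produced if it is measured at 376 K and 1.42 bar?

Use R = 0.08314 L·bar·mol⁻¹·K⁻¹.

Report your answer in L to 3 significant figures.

0.110 L

n(N2O5) = PV/RT = (1.03 × 0.144) / (0.08314 × 713.15) = 0.002502 mol
n(NO2) = (4/2) × 0.002502 = 0.005004 mol
V = nRT/P = 0.005004 × 0.08314 × 376 / 1.42 = 0.1102 L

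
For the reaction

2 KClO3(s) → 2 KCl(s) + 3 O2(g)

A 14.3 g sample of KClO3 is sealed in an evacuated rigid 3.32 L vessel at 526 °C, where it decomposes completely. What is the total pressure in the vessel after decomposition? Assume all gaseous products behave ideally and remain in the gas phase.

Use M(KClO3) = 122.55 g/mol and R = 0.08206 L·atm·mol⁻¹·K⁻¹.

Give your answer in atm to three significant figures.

n(KClO3) = 14.3 / 122.55 = 0.1167 mol
n(gas produced) = (3/2) × 0.1167 = 0.1750 mol
P = nRT/V = 0.1750 × 0.08206 × 799.15 / 3.32 = 3.457 atm

3.46 atm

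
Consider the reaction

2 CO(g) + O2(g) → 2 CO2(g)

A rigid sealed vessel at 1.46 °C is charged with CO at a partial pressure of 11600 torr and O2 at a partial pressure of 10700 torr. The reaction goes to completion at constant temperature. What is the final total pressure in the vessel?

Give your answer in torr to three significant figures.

Because the vessel is rigid and T is held at 1.46 °C, work the stoichiometry in partial pressures (P_i = n_iRT/V).
P(O2) required for 11600 torr of CO = (1/2) × 11600 = 5800 torr; available 10700 torr, so CO is limiting.
P(O2) remaining = 10700 − (1/2) × 11600 = 4900 torr
P(gaseous products) = (2)/2 × 11600 = 11600 torr
P_total at 1.46 °C = 4900 + 11600 = 16500 torr

16500 torr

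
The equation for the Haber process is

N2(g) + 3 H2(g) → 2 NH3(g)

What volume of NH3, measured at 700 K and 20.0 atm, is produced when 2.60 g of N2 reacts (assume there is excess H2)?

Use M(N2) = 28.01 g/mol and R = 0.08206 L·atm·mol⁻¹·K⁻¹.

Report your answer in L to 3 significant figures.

0.533 L

n(N2) = 2.600 / 28.01 = 0.09282 mol
n(NH3) = (2/1) × 0.09282 = 0.1856 mol
V = nRT/P = 0.1856 × 0.08206 × 700 / 20.0 = 0.5331 L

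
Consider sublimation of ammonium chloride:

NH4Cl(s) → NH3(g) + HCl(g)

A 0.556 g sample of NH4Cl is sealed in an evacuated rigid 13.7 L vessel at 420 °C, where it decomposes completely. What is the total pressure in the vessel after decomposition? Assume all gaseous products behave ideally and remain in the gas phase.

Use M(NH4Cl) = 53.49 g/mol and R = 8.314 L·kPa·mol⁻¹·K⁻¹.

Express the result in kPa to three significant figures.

8.74 kPa

n(NH4Cl) = 0.556 / 53.49 = 0.01039 mol
n(gas produced) = (2/1) × 0.01039 = 0.02078 mol
P = nRT/V = 0.02078 × 8.314 × 693.15 / 13.7 = 8.741 kPa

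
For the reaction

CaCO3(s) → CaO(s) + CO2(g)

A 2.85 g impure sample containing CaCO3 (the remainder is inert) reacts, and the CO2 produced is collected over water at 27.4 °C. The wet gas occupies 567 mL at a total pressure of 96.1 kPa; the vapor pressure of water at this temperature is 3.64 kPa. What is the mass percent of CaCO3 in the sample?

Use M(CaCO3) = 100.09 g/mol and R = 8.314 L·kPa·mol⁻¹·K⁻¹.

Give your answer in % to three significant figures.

P(CO2) = 96.1 − 3.64 = 92.46 kPa
n(CO2) = PV/RT = (92.46 × 0.5670) / (8.314 × 300.55) = 0.02098 mol
n(CaCO3) = (1/1) × 0.02098 = 0.02098 mol
m(CaCO3) = 0.02098 × 100.09 = 2.100 g
%CaCO3 = 2.100 / 2.85 × 100 = 73.68%

73.7 %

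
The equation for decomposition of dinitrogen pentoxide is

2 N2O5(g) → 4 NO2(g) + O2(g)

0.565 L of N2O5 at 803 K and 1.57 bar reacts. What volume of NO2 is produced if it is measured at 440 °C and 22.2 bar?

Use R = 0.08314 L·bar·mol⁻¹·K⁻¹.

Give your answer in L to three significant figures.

n(N2O5) = PV/RT = (1.57 × 0.565) / (0.08314 × 803) = 0.01329 mol
n(NO2) = (4/2) × 0.01329 = 0.02658 mol
V = nRT/P = 0.02658 × 0.08314 × 713.15 / 22.2 = 0.07099 L

0.0710 L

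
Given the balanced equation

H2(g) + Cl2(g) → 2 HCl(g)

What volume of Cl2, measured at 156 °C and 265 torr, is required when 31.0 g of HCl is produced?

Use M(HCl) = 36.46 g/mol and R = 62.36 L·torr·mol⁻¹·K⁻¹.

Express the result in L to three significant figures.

n(HCl) = 31.00 / 36.46 = 0.8502 mol
n(Cl2) = (1/2) × 0.8502 = 0.4251 mol
V = nRT/P = 0.4251 × 62.36 × 429.15 / 265 = 42.93 L

42.9 L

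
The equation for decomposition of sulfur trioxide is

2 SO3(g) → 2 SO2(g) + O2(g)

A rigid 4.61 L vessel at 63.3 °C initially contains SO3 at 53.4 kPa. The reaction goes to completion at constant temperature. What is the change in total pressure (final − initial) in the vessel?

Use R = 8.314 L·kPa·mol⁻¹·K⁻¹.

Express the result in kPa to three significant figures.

At constant T and V, P ∝ n(gas): 2 mol gas → 3 mol gas.
P_final = (3/2) × 53.4 = 80.10 kPa; ΔP = 80.10 − 53.4 = 26.70 kPa

26.7 kPa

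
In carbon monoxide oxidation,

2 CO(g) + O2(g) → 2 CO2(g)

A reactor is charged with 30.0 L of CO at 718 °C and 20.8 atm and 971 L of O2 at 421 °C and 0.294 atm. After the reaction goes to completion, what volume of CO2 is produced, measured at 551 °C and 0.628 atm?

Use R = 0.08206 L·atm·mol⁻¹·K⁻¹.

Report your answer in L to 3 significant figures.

n(CO) = PV/RT = (20.8 × 30.0) / (0.08206 × 991.15) = 7.672 mol
n(O2) = PV/RT = (0.294 × 971) / (0.08206 × 694.15) = 5.012 mol
For 7.672 mol CO, stoichiometry requires (1/2) × 7.672 = 3.836 mol O2; 5.012 mol is available, so CO is limiting.
n(CO2) = (2/2) × 7.672 = 7.672 mol
V(CO2) = nRT/P = 7.672 × 0.08206 × 824.15 / 0.628 = 826.2 L

826 L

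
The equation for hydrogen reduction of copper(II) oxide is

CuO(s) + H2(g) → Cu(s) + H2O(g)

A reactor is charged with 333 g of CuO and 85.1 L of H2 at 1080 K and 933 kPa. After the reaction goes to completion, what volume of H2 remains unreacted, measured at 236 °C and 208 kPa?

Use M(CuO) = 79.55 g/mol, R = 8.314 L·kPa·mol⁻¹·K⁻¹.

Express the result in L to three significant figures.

n(CuO) = 333 / 79.55 = 4.186 mol
n(H2) = PV/RT = (933 × 85.1) / (8.314 × 1080) = 8.843 mol
For 4.186 mol CuO, stoichiometry requires (1/1) × 4.186 = 4.186 mol H2; 8.843 mol is available, so CuO is limiting.
n(H2) consumed = (1/1) × 4.186 = 4.186 mol; remaining = 8.843 − 4.186 = 4.657 mol
V(H2) = nRT/P = 4.657 × 8.314 × 509.15 / 208 = 94.78 L

94.8 L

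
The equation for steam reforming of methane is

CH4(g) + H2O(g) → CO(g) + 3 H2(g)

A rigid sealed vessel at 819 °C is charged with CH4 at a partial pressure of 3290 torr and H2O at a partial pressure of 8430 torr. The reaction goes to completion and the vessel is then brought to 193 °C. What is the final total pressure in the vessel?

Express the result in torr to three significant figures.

With V and T fixed, P_i ∝ n_i, so the mole ratios apply directly to partial pressures at 819 °C.
P(H2O) required for 3290 torr of CH4 = (1/1) × 3290 = 3290 torr; available 8430 torr, so CH4 is limiting.
P(H2O) remaining = 8430 − (1/1) × 3290 = 5140 torr
P(gaseous products) = (1+3)/1 × 3290 = 13160 torr
P_total at 819 °C = 5140 + 13160 = 18300 torr
Scaling to 193 °C: P = 18300 × 466.15/1092.15 = 7811 torr

7810 torr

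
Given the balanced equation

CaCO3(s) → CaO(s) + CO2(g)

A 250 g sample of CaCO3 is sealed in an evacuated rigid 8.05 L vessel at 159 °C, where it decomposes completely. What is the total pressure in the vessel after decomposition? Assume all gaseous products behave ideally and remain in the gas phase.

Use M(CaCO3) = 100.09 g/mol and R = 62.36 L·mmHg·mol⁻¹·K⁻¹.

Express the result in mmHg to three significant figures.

8360 mmHg

n(CaCO3) = 250 / 100.09 = 2.498 mol
n(gas produced) = (1/1) × 2.498 = 2.498 mol
P = nRT/V = 2.498 × 62.36 × 432.15 / 8.05 = 8363 mmHg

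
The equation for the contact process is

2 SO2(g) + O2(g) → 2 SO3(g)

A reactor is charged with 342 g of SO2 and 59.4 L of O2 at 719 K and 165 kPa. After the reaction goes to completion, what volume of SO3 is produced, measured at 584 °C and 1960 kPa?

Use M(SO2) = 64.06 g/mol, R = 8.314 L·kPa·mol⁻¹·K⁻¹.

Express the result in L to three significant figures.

11.9 L

n(SO2) = 342 / 64.06 = 5.339 mol
n(O2) = PV/RT = (165 × 59.4) / (8.314 × 719) = 1.640 mol
For 5.339 mol SO2, stoichiometry requires (1/2) × 5.339 = 2.670 mol O2; 1.640 mol is available, so O2 is limiting.
n(SO3) = (2/1) × 1.640 = 3.280 mol
V(SO3) = nRT/P = 3.280 × 8.314 × 857.15 / 1960 = 11.93 L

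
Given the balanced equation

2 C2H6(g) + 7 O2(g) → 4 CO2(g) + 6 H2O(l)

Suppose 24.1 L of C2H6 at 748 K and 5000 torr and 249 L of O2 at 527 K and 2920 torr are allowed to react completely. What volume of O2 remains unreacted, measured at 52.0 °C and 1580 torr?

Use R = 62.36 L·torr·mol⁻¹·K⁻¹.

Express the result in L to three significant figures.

n(C2H6) = PV/RT = (5000 × 24.1) / (62.36 × 748) = 2.583 mol
n(O2) = PV/RT = (2920 × 249) / (62.36 × 527) = 22.12 mol
For 2.583 mol C2H6, stoichiometry requires (7/2) × 2.583 = 9.041 mol O2; 22.12 mol is available, so C2H6 is limiting.
n(O2) consumed = (7/2) × 2.583 = 9.041 mol; remaining = 22.12 − 9.041 = 13.08 mol
V(O2) = nRT/P = 13.08 × 62.36 × 325.15 / 1580 = 167.9 L

168 L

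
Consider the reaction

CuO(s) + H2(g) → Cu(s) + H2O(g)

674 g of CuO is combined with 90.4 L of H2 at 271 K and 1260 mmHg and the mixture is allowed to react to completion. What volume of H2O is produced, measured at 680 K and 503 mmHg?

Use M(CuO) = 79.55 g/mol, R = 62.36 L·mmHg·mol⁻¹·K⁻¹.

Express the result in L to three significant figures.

n(CuO) = 674 / 79.55 = 8.473 mol
n(H2) = PV/RT = (1260 × 90.4) / (62.36 × 271) = 6.740 mol
For 8.473 mol CuO, stoichiometry requires (1/1) × 8.473 = 8.473 mol H2; 6.740 mol is available, so H2 is limiting.
n(H2O) = (1/1) × 6.740 = 6.740 mol
V(H2O) = nRT/P = 6.740 × 62.36 × 680 / 503 = 568.2 L

568 L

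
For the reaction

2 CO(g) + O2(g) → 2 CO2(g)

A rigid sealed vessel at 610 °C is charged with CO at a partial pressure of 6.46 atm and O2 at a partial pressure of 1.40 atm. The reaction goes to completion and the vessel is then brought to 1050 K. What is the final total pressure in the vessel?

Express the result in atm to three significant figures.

7.68 atm

With V and T fixed, P_i ∝ n_i, so the mole ratios apply directly to partial pressures at 610 °C.
P(O2) required for 6.46 atm of CO = (1/2) × 6.46 = 3.230 atm; available 1.40 atm, so O2 is limiting.
P(CO) remaining = 6.46 − (2/1) × 1.40 = 3.660 atm
P(gaseous products) = (2)/1 × 1.40 = 2.800 atm
P_total at 610 °C = 3.660 + 2.800 = 6.460 atm
Scaling to 1050 K: P = 6.460 × 1050/883.15 = 7.680 atm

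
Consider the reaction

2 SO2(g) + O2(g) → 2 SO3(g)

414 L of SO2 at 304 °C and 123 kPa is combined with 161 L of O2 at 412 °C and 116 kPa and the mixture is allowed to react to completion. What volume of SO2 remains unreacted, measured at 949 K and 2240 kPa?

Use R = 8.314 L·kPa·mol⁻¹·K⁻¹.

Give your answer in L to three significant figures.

n(SO2) = PV/RT = (123 × 414) / (8.314 × 577.15) = 10.61 mol
n(O2) = PV/RT = (116 × 161) / (8.314 × 685.15) = 3.279 mol
For 10.61 mol SO2, stoichiometry requires (1/2) × 10.61 = 5.305 mol O2; 3.279 mol is available, so O2 is limiting.
n(SO2) consumed = (2/1) × 3.279 = 6.558 mol; remaining = 10.61 − 6.558 = 4.052 mol
V(SO2) = nRT/P = 4.052 × 8.314 × 949 / 2240 = 14.27 L

14.3 L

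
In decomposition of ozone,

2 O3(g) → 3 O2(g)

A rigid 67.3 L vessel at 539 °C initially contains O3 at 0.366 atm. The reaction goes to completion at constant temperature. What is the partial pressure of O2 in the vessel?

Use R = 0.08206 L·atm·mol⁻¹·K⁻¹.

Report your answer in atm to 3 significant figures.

0.549 atm

n(O3)₀ = PV/RT = (0.366 × 67.3) / (0.08206 × 812.15) = 0.3696 mol
n(O2) = (3/2) × 0.3696 = 0.5544 mol
P(O2) = nRT/V = 0.5544 × 0.08206 × 812.15 / 67.3 = 0.5490 atm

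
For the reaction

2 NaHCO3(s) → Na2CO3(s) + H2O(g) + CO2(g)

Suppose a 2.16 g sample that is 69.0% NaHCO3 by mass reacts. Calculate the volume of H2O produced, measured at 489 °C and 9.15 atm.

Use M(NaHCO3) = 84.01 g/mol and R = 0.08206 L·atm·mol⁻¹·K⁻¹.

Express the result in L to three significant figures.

0.0606 L

mass of NaHCO3 = 2.16 × 69.0/100 = 1.490 g
n(NaHCO3) = 1.490 / 84.01 = 0.01774 mol
n(H2O) = (1/2) × 0.01774 = 0.008870 mol
V = nRT/P = 0.008870 × 0.08206 × 762.15 / 9.15 = 0.06063 L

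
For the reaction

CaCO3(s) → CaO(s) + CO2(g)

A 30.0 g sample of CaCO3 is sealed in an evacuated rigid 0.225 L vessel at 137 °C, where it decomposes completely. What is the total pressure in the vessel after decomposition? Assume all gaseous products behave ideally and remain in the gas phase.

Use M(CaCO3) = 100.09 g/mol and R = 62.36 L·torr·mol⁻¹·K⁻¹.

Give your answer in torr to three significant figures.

n(CaCO3) = 30.0 / 100.09 = 0.2997 mol
n(gas produced) = (1/1) × 0.2997 = 0.2997 mol
P = nRT/V = 0.2997 × 62.36 × 410.15 / 0.225 = 34070 torr

34100 torr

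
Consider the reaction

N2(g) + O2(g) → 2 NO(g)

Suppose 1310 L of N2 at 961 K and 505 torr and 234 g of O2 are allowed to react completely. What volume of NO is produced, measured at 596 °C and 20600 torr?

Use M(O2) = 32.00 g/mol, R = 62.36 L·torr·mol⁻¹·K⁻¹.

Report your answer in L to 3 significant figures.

38.5 L

n(N2) = PV/RT = (505 × 1310) / (62.36 × 961) = 11.04 mol
n(O2) = 234 / 32.00 = 7.312 mol
For 11.04 mol N2, stoichiometry requires (1/1) × 11.04 = 11.04 mol O2; 7.312 mol is available, so O2 is limiting.
n(NO) = (2/1) × 7.312 = 14.62 mol
V(NO) = nRT/P = 14.62 × 62.36 × 869.15 / 20600 = 38.47 L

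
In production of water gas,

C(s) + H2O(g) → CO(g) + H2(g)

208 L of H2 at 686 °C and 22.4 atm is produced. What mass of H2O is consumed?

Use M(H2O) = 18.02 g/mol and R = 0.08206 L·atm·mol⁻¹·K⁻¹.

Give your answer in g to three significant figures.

1070 g

n(H2) = PV/RT = (22.4 × 208) / (0.08206 × 959.15) = 59.20 mol
n(H2O) = (1/1) × 59.20 = 59.20 mol
m(H2O) = 59.20 × 18.02 = 1067 g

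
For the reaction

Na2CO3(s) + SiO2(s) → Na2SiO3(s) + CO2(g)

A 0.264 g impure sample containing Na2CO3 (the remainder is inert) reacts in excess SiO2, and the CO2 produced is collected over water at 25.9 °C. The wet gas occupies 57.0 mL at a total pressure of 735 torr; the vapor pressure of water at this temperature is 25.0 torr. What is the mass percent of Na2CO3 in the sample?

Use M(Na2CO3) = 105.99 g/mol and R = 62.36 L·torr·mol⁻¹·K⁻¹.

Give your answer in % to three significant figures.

87.1 %

P(CO2) = 735 − 25.0 = 710.0 torr
n(CO2) = PV/RT = (710.0 × 0.05700) / (62.36 × 299.05) = 0.002170 mol
n(Na2CO3) = (1/1) × 0.002170 = 0.002170 mol
m(Na2CO3) = 0.002170 × 105.99 = 0.2300 g
%Na2CO3 = 0.2300 / 0.264 × 100 = 87.12%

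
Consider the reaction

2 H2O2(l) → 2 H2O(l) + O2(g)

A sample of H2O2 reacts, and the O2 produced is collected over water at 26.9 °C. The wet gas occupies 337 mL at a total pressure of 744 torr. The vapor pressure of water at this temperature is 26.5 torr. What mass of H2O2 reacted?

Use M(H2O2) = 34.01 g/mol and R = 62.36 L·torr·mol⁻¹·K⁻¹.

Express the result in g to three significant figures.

P(O2) = 744 − 26.5 = 717.5 torr
n(O2) = PV/RT = (717.5 × 0.3370) / (62.36 × 300.05) = 0.01292 mol
n(H2O2) = (2/1) × 0.01292 = 0.02584 mol
m(H2O2) = 0.02584 × 34.01 = 0.8788 g

0.879 g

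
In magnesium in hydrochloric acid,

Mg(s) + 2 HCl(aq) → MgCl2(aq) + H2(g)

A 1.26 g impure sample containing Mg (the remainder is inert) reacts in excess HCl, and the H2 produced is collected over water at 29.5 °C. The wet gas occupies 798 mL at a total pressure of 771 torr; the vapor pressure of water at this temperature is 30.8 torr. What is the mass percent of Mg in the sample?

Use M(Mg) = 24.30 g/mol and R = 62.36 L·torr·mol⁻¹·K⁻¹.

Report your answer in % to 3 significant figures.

P(H2) = 771 − 30.8 = 740.2 torr
n(H2) = PV/RT = (740.2 × 0.7980) / (62.36 × 302.65) = 0.03130 mol
n(Mg) = (1/1) × 0.03130 = 0.03130 mol
m(Mg) = 0.03130 × 24.30 = 0.7606 g
%Mg = 0.7606 / 1.26 × 100 = 60.37%

60.4 %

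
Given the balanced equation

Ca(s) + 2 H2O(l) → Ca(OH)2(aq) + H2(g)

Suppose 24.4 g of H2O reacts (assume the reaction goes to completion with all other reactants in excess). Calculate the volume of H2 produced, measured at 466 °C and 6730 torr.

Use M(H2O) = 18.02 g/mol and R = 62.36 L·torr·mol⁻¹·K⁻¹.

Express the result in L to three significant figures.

4.64 L

n(H2O) = 24.40 / 18.02 = 1.354 mol
n(H2) = (1/2) × 1.354 = 0.6770 mol
V = nRT/P = 0.6770 × 62.36 × 739.15 / 6730 = 4.637 L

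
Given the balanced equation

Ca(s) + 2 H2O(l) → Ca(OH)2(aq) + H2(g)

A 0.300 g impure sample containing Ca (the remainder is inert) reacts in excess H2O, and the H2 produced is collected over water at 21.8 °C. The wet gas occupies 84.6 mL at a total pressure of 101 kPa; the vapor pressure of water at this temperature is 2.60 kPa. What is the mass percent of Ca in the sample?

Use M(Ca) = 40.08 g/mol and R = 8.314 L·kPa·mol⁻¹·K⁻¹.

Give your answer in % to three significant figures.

P(H2) = 101 − 2.60 = 98.40 kPa
n(H2) = PV/RT = (98.40 × 0.08460) / (8.314 × 294.95) = 0.003395 mol
n(Ca) = (1/1) × 0.003395 = 0.003395 mol
m(Ca) = 0.003395 × 40.08 = 0.1361 g
%Ca = 0.1361 / 0.300 × 100 = 45.37%

45.4 %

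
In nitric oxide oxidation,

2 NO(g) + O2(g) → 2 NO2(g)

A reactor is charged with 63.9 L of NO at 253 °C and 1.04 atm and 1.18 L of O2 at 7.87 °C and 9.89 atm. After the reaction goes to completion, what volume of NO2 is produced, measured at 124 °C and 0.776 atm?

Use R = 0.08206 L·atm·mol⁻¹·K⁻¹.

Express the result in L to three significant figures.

n(NO) = PV/RT = (1.04 × 63.9) / (0.08206 × 526.15) = 1.539 mol
n(O2) = PV/RT = (9.89 × 1.18) / (0.08206 × 281.02) = 0.5061 mol
For 1.539 mol NO, stoichiometry requires (1/2) × 1.539 = 0.7695 mol O2; 0.5061 mol is available, so O2 is limiting.
n(NO2) = (2/1) × 0.5061 = 1.012 mol
V(NO2) = nRT/P = 1.012 × 0.08206 × 397.15 / 0.776 = 42.50 L

42.5 L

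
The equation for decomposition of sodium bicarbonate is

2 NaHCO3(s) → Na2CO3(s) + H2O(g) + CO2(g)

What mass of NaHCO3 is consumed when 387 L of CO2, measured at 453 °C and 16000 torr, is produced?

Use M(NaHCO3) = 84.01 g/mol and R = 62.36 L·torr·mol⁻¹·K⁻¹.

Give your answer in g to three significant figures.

n(CO2) = PV/RT = (16000 × 387) / (62.36 × 726.15) = 136.7 mol
n(NaHCO3) = (2/1) × 136.7 = 273.4 mol
m(NaHCO3) = 273.4 × 84.01 = 22970 g

23000 g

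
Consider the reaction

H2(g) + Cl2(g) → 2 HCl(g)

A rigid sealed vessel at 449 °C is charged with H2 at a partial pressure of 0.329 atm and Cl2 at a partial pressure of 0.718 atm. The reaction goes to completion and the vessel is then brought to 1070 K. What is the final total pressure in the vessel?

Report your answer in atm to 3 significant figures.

With V and T fixed, P_i ∝ n_i, so the mole ratios apply directly to partial pressures at 449 °C.
P(Cl2) required for 0.329 atm of H2 = (1/1) × 0.329 = 0.3290 atm; available 0.718 atm, so H2 is limiting.
P(Cl2) remaining = 0.718 − (1/1) × 0.329 = 0.3890 atm
P(gaseous products) = (2)/1 × 0.329 = 0.6580 atm
P_total at 449 °C = 0.3890 + 0.6580 = 1.047 atm
Scaling to 1070 K: P = 1.047 × 1070/722.15 = 1.551 atm

1.55 atm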